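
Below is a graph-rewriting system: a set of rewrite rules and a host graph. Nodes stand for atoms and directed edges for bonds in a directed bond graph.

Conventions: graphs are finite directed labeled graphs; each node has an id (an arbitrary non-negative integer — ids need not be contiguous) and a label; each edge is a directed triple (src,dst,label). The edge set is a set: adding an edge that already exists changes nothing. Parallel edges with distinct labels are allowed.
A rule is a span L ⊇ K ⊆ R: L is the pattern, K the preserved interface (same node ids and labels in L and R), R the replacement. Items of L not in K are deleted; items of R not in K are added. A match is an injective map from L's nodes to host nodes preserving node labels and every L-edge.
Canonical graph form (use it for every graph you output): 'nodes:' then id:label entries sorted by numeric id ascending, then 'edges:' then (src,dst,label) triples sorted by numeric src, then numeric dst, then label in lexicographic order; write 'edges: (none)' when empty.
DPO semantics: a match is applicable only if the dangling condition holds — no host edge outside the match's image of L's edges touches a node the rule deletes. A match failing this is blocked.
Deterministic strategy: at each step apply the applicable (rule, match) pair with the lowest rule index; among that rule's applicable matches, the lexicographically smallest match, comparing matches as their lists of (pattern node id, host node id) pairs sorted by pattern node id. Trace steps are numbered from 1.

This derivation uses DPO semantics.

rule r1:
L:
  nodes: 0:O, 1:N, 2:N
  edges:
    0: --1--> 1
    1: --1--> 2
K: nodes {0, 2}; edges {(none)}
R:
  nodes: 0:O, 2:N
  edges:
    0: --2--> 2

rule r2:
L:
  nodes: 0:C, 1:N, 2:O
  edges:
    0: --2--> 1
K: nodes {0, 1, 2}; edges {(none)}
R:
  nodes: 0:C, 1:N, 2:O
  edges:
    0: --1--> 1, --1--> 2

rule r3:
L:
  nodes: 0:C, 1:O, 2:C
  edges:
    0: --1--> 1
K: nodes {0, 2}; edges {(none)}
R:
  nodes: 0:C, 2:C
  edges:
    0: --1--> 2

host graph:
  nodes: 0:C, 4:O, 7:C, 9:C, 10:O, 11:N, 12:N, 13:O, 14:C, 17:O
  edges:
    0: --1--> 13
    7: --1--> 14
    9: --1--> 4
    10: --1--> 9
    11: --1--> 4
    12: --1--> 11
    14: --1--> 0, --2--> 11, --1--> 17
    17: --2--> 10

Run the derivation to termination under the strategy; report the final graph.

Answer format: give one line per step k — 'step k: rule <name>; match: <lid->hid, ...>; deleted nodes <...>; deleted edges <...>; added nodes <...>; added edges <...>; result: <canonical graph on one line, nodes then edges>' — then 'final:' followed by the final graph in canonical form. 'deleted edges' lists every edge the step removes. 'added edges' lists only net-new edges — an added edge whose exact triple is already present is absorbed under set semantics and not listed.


step 1: rule r2; match: 0->14, 1->11, 2->4; deleted nodes (none); deleted edges (14,11,2); added nodes (none); added edges (14,4,1); (14,11,1); result: nodes: 0:C, 4:O, 7:C, 9:C, 10:O, 11:N, 12:N, 13:O, 14:C, 17:O edges: (0,13,1); (7,14,1); (9,4,1); (10,9,1); (11,4,1); (12,11,1); (14,0,1); (14,4,1); (14,11,1); (14,17,1); (17,10,2)
step 2: rule r3; match: 0->0, 1->13, 2->7; deleted nodes 13; deleted edges (0,13,1); added nodes (none); added edges (0,7,1); result: nodes: 0:C, 4:O, 7:C, 9:C, 10:O, 11:N, 12:N, 14:C, 17:O edges: (0,7,1); (7,14,1); (9,4,1); (10,9,1); (11,4,1); (12,11,1); (14,0,1); (14,4,1); (14,11,1); (14,17,1); (17,10,2)
final:
nodes: 0:C, 4:O, 7:C, 9:C, 10:O, 11:N, 12:N, 14:C, 17:O
edges: (0,7,1); (7,14,1); (9,4,1); (10,9,1); (11,4,1); (12,11,1); (14,0,1); (14,4,1); (14,11,1); (14,17,1); (17,10,2)


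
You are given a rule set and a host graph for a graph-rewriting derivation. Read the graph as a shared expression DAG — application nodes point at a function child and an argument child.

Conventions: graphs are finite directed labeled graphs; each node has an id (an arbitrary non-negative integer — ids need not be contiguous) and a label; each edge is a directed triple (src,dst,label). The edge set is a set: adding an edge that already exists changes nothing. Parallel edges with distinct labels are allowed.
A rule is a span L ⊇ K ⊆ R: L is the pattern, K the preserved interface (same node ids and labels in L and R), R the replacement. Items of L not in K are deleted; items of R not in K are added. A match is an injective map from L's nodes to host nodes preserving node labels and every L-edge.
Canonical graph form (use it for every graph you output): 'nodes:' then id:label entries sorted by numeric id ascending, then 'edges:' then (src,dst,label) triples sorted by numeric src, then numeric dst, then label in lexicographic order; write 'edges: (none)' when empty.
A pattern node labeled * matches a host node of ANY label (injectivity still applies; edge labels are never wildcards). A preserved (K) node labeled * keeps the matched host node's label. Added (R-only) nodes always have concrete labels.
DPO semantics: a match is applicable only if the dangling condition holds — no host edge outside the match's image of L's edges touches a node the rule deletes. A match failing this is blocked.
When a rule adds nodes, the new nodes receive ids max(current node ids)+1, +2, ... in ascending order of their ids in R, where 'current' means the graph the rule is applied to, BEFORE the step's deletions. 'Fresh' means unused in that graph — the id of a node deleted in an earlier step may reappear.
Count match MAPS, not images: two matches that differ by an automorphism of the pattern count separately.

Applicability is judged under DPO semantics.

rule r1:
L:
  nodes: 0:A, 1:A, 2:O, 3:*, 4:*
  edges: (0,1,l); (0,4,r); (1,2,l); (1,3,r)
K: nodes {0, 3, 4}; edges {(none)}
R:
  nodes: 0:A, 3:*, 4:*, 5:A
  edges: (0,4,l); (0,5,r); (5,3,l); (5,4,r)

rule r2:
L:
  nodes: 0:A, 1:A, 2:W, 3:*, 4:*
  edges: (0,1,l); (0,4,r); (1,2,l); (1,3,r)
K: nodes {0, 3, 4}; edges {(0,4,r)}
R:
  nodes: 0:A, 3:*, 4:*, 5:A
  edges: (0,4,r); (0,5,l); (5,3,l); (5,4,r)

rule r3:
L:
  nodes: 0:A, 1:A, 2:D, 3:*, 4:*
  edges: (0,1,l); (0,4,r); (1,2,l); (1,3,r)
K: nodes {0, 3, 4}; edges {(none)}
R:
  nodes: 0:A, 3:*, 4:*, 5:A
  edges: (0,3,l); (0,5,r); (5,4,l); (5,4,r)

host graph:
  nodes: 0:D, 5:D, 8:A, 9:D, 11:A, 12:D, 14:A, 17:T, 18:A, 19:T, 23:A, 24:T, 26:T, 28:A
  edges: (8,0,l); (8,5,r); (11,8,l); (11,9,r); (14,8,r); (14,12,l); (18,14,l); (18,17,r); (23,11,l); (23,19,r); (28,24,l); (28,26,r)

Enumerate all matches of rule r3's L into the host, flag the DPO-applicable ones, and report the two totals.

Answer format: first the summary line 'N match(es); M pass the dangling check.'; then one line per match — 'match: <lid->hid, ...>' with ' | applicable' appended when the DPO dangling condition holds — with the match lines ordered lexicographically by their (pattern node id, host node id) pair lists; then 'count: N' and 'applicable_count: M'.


2 match(es); 1 pass the dangling check.
match: 0->11, 1->8, 2->0, 3->5, 4->9
match: 0->18, 1->14, 2->12, 3->8, 4->17 | applicable
count: 2
applicable_count: 1


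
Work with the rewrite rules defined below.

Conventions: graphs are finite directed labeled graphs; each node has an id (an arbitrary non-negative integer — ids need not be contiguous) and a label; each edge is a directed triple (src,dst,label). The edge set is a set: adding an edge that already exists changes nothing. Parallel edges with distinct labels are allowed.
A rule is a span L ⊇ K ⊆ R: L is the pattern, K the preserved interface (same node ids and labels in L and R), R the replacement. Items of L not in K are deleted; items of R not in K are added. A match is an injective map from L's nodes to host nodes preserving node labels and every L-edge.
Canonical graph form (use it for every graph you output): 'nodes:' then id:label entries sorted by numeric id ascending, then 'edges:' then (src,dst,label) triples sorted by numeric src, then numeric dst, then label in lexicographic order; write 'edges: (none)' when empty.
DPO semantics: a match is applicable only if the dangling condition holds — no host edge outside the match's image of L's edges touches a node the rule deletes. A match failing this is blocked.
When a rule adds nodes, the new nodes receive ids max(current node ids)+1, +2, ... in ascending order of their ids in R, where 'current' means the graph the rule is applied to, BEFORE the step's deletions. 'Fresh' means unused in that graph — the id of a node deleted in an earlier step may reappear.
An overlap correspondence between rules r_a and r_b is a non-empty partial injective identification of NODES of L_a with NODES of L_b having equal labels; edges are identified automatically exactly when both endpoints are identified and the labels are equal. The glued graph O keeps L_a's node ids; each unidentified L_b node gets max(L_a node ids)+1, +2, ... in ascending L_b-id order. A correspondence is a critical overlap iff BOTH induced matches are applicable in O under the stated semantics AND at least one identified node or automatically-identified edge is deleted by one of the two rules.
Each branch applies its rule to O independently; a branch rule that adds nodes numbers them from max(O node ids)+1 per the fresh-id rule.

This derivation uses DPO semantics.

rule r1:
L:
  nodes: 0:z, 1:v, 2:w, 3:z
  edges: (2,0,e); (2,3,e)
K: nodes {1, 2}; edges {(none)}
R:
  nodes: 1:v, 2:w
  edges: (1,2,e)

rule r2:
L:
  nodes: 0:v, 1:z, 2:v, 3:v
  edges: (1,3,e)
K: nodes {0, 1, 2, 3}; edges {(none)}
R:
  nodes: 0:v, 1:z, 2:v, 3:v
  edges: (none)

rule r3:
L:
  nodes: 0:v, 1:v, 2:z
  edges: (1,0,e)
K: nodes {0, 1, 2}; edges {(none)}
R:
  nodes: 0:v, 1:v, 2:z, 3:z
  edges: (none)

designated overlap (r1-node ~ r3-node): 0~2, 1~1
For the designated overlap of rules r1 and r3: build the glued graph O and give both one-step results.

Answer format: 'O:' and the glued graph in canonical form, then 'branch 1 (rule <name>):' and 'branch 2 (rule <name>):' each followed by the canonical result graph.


O:
nodes: 0:z, 1:v, 2:w, 3:z, 4:v
edges: (1,4,e); (2,0,e); (2,3,e)
branch 1 (rule r1):
nodes: 1:v, 2:w, 4:v
edges: (1,2,e); (1,4,e)
branch 2 (rule r3):
nodes: 0:z, 1:v, 2:w, 3:z, 4:v, 5:z
edges: (2,0,e); (2,3,e)


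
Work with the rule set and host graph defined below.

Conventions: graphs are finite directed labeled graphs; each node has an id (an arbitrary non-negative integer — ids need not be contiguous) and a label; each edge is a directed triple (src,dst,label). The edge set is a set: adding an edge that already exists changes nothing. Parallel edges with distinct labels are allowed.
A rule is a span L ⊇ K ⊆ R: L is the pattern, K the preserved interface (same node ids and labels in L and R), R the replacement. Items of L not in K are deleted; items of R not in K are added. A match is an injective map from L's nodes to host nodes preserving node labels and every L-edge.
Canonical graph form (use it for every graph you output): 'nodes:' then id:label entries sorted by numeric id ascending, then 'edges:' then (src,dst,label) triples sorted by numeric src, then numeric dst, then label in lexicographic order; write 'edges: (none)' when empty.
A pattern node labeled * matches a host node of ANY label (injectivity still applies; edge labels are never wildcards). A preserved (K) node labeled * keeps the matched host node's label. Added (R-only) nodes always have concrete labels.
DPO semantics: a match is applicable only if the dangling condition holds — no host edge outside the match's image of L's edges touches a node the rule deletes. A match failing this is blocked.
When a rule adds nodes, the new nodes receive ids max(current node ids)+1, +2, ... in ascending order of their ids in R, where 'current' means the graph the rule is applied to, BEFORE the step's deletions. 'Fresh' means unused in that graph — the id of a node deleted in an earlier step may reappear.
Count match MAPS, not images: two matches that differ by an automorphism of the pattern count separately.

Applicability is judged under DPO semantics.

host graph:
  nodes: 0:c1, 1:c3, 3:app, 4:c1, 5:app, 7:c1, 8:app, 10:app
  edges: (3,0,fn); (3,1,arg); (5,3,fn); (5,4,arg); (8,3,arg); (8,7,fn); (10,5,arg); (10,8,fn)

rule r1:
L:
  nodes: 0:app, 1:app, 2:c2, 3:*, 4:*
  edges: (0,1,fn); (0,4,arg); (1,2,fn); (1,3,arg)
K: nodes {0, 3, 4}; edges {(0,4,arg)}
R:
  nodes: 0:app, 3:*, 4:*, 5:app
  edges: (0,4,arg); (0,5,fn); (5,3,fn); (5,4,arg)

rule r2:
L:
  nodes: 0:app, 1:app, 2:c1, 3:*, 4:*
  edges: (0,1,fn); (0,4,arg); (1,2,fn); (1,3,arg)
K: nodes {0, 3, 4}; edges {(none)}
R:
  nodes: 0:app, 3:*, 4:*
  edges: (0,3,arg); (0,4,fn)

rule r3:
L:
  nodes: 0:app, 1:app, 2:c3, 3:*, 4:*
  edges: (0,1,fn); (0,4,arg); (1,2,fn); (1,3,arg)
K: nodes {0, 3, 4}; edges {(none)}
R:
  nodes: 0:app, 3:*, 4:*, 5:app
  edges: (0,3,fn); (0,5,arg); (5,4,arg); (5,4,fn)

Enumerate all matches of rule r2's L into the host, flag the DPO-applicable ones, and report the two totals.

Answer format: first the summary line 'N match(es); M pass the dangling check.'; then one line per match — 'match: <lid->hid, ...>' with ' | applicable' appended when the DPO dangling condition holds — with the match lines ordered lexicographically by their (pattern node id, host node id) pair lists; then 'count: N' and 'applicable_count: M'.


2 match(es); 1 pass the dangling check.
match: 0->5, 1->3, 2->0, 3->1, 4->4
match: 0->10, 1->8, 2->7, 3->3, 4->5 | applicable
count: 2
applicable_count: 1


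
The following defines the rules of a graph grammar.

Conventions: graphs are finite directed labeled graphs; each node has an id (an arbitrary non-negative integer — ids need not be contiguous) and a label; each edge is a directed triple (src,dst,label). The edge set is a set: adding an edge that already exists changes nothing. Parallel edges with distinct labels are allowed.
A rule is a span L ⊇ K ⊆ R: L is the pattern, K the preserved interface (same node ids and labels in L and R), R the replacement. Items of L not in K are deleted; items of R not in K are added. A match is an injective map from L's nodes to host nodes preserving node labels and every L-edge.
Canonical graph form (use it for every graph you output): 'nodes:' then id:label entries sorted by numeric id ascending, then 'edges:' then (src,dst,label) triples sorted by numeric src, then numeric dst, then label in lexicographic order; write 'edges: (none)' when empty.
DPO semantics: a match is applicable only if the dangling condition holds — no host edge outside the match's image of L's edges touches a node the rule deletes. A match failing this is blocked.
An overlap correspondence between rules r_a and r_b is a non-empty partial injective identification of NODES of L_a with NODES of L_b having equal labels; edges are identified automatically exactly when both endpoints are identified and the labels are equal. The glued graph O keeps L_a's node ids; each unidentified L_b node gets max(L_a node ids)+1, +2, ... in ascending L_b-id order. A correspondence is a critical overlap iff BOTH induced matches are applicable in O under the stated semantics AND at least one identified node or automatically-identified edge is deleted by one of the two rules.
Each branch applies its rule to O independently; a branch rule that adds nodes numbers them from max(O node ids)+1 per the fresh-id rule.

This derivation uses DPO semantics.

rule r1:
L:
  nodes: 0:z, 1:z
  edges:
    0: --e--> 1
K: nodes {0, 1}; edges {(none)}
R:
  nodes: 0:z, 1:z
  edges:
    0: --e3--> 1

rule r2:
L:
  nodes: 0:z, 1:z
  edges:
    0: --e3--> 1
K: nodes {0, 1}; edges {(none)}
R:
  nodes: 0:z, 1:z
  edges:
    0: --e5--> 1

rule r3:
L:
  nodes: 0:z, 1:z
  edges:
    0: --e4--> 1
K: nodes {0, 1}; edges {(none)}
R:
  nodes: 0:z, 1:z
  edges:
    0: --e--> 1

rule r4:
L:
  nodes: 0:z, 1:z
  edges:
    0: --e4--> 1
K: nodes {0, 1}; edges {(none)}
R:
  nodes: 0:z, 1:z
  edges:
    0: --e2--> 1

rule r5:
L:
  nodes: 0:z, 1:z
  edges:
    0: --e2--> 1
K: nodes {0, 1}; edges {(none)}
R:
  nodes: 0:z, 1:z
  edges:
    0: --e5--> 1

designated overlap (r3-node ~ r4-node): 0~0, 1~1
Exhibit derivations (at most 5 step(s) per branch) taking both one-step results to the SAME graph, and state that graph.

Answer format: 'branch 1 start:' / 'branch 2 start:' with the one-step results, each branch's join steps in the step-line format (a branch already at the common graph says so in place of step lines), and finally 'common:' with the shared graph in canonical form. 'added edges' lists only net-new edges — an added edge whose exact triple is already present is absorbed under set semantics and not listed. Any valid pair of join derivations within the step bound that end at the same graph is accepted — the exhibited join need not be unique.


branch 1 start:
nodes: 0:z, 1:z
edges: (0,1,e)
branch 2 start:
nodes: 0:z, 1:z
edges: (0,1,e2)
branch 1 step 1: rule r1; match: 0->0, 1->1; deleted nodes (none); deleted edges (0,1,e); added nodes (none); added edges (0,1,e3); result: nodes: 0:z, 1:z edges: (0,1,e3)
branch 1 step 2: rule r2; match: 0->0, 1->1; deleted nodes (none); deleted edges (0,1,e3); added nodes (none); added edges (0,1,e5); result: nodes: 0:z, 1:z edges: (0,1,e5)
branch 2 step 1: rule r5; match: 0->0, 1->1; deleted nodes (none); deleted edges (0,1,e2); added nodes (none); added edges (0,1,e5); result: nodes: 0:z, 1:z edges: (0,1,e5)
common:
nodes: 0:z, 1:z
edges: (0,1,e5)


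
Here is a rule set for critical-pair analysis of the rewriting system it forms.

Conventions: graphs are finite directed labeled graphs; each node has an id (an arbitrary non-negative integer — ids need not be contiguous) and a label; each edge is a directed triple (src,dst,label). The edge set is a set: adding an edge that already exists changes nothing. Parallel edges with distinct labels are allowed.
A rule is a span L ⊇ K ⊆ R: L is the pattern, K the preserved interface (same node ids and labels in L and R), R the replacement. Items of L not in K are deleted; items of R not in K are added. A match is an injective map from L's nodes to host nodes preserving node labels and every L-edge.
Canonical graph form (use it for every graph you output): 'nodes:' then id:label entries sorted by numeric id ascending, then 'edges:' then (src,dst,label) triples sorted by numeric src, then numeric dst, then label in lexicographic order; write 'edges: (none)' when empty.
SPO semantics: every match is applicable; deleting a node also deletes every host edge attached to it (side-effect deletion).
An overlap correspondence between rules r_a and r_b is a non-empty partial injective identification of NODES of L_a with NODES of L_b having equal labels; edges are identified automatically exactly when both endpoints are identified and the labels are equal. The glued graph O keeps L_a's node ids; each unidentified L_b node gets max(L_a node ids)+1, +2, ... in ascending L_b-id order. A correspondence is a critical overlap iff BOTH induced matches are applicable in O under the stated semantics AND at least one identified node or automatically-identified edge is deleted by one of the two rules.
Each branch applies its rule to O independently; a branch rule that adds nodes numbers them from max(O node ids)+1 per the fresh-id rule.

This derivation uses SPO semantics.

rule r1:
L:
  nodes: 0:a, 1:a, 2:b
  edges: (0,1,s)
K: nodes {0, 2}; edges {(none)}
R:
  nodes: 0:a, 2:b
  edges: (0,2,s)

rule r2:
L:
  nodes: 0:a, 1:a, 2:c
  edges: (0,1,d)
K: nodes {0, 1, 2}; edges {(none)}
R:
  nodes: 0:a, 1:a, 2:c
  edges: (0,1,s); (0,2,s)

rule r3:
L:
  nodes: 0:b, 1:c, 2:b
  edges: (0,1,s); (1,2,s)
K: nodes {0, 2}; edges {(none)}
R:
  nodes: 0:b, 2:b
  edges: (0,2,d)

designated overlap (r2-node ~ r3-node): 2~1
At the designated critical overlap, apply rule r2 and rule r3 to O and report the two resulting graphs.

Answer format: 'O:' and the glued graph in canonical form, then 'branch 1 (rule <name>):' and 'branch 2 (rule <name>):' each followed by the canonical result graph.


O:
nodes: 0:a, 1:a, 2:c, 3:b, 4:b
edges: (0,1,d); (2,4,s); (3,2,s)
branch 1 (rule r2):
nodes: 0:a, 1:a, 2:c, 3:b, 4:b
edges: (0,1,s); (0,2,s); (2,4,s); (3,2,s)
branch 2 (rule r3):
nodes: 0:a, 1:a, 3:b, 4:b
edges: (0,1,d); (3,4,d)


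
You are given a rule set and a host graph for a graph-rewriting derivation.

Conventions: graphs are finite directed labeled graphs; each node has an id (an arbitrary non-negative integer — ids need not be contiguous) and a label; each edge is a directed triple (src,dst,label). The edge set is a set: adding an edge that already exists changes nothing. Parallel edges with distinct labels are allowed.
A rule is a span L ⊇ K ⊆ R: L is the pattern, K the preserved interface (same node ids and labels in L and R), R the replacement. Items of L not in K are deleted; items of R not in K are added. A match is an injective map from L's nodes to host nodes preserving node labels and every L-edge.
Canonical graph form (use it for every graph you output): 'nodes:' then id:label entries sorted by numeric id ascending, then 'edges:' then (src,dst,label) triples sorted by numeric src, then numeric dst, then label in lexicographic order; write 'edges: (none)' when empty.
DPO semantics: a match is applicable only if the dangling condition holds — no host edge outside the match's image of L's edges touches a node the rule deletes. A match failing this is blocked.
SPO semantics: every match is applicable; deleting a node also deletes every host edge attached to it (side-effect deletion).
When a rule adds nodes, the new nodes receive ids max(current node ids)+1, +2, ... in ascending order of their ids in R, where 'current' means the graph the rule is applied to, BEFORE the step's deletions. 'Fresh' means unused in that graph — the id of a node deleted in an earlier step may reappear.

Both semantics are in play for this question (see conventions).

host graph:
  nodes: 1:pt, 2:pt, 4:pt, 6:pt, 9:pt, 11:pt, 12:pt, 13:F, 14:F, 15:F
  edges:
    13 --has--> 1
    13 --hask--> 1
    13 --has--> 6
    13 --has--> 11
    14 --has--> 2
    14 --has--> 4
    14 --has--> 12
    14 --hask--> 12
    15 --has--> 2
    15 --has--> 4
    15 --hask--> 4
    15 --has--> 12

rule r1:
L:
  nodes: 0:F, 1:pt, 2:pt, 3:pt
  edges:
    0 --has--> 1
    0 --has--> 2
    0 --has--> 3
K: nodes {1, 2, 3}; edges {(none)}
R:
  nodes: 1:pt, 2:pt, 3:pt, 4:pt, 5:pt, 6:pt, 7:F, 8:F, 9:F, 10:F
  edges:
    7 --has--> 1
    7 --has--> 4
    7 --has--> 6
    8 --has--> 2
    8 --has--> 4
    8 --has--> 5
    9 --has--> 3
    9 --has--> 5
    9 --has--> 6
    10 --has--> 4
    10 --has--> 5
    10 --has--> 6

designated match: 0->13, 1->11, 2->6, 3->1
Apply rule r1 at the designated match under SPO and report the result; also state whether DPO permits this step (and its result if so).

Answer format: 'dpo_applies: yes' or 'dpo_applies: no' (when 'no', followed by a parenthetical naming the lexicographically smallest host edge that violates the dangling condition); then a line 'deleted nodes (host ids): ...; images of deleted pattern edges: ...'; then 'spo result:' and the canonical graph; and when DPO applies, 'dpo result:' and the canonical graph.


dpo_applies: no
(the rule deletes node 13, which keeps host edge (13,1,hask) outside the match image — the dangling condition fails, DPO blocks; SPO proceeds and side-deletes such edges)
deleted nodes (host ids): 13; images of deleted pattern edges: (13,1,has); (13,6,has); (13,11,has)
spo result:
nodes: 1:pt, 2:pt, 4:pt, 6:pt, 9:pt, 11:pt, 12:pt, 14:F, 15:F, 16:pt, 17:pt, 18:pt, 19:F, 20:F, 21:F, 22:F
edges: (14,2,has); (14,4,has); (14,12,has); (14,12,hask); (15,2,has); (15,4,has); (15,4,hask); (15,12,has); (19,11,has); (19,16,has); (19,18,has); (20,6,has); (20,16,has); (20,17,has); (21,1,has); (21,17,has); (21,18,has); (22,16,has); (22,17,has); (22,18,has)


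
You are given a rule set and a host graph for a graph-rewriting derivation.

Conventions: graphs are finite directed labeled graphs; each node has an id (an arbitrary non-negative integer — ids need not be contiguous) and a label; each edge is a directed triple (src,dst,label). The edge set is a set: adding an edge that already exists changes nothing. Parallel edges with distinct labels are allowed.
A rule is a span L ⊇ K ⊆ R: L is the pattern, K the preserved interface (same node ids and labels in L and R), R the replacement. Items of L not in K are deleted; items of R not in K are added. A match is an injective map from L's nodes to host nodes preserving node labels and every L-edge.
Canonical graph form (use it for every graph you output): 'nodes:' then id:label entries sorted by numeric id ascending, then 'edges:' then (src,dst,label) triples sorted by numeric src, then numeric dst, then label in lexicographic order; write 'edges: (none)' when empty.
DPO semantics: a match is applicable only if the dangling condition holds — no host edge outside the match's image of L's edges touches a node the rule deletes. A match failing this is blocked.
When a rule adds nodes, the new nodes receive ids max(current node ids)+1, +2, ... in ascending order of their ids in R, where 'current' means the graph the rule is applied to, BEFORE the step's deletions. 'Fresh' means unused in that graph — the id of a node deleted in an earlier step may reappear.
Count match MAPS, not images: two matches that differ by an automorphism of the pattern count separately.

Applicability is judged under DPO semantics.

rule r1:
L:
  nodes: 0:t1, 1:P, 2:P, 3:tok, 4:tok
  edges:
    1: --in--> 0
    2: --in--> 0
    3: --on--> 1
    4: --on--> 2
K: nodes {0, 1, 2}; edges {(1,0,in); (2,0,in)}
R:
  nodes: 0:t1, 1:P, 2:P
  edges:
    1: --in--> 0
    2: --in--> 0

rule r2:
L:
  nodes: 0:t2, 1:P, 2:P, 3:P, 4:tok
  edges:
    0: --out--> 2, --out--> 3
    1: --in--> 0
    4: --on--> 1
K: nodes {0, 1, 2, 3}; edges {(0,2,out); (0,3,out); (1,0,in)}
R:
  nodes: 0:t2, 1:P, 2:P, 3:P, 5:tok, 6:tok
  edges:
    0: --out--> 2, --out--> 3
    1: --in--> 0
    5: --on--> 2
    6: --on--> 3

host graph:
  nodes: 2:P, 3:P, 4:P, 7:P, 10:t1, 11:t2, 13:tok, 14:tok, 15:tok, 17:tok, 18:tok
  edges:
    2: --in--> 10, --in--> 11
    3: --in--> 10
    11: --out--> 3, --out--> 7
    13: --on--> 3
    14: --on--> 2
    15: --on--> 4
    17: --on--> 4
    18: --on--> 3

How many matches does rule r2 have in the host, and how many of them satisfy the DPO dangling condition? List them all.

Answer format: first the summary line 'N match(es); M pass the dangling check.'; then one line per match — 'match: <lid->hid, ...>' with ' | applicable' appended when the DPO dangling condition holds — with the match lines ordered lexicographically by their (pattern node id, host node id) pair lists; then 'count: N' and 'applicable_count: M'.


2 match(es); 2 pass the dangling check.
match: 0->11, 1->2, 2->3, 3->7, 4->14 | applicable
match: 0->11, 1->2, 2->7, 3->3, 4->14 | applicable
count: 2
applicable_count: 2


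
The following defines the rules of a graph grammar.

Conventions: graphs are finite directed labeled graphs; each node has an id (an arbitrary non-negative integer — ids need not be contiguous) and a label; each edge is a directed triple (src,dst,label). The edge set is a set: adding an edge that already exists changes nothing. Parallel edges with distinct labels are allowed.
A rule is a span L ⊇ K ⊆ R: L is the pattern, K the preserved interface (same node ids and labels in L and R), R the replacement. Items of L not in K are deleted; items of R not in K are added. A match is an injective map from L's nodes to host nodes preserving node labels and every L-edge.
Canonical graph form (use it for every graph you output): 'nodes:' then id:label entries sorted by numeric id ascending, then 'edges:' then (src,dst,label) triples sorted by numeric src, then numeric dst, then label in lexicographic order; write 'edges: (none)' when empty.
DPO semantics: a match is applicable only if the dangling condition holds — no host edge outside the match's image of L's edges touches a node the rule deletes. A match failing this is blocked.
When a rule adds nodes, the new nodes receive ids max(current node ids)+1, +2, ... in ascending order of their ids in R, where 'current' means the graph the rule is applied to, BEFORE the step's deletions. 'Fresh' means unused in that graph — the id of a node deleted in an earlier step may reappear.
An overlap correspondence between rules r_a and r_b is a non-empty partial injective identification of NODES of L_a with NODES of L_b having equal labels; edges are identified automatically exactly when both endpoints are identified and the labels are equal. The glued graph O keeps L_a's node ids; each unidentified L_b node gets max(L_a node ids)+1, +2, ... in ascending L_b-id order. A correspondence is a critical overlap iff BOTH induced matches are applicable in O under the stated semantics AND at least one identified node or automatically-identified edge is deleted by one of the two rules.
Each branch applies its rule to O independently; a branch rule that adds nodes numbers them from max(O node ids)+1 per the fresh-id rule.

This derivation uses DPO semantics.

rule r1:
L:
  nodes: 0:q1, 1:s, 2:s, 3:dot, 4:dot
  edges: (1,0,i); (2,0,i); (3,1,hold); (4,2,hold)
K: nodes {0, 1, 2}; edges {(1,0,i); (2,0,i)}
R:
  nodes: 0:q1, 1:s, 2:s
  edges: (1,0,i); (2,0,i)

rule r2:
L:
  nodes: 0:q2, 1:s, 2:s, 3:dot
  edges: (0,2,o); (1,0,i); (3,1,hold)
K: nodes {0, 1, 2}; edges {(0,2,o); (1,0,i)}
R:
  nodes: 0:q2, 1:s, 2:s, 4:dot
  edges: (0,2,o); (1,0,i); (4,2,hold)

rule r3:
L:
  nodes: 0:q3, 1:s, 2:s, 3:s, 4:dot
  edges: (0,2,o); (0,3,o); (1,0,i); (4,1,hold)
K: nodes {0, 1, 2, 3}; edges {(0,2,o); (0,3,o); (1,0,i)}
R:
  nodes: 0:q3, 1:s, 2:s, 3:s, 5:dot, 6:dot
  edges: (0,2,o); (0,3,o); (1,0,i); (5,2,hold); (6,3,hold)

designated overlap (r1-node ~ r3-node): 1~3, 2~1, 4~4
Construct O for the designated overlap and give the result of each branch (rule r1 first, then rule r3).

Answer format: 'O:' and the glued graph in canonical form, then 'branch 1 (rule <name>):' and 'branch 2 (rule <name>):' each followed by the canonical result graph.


O:
nodes: 0:q1, 1:s, 2:s, 3:dot, 4:dot, 5:q3, 6:s
edges: (1,0,i); (2,0,i); (2,5,i); (3,1,hold); (4,2,hold); (5,1,o); (5,6,o)
branch 1 (rule r1):
nodes: 0:q1, 1:s, 2:s, 5:q3, 6:s
edges: (1,0,i); (2,0,i); (2,5,i); (5,1,o); (5,6,o)
branch 2 (rule r3):
nodes: 0:q1, 1:s, 2:s, 3:dot, 5:q3, 6:s, 7:dot, 8:dot
edges: (1,0,i); (2,0,i); (2,5,i); (3,1,hold); (5,1,o); (5,6,o); (7,6,hold); (8,1,hold)


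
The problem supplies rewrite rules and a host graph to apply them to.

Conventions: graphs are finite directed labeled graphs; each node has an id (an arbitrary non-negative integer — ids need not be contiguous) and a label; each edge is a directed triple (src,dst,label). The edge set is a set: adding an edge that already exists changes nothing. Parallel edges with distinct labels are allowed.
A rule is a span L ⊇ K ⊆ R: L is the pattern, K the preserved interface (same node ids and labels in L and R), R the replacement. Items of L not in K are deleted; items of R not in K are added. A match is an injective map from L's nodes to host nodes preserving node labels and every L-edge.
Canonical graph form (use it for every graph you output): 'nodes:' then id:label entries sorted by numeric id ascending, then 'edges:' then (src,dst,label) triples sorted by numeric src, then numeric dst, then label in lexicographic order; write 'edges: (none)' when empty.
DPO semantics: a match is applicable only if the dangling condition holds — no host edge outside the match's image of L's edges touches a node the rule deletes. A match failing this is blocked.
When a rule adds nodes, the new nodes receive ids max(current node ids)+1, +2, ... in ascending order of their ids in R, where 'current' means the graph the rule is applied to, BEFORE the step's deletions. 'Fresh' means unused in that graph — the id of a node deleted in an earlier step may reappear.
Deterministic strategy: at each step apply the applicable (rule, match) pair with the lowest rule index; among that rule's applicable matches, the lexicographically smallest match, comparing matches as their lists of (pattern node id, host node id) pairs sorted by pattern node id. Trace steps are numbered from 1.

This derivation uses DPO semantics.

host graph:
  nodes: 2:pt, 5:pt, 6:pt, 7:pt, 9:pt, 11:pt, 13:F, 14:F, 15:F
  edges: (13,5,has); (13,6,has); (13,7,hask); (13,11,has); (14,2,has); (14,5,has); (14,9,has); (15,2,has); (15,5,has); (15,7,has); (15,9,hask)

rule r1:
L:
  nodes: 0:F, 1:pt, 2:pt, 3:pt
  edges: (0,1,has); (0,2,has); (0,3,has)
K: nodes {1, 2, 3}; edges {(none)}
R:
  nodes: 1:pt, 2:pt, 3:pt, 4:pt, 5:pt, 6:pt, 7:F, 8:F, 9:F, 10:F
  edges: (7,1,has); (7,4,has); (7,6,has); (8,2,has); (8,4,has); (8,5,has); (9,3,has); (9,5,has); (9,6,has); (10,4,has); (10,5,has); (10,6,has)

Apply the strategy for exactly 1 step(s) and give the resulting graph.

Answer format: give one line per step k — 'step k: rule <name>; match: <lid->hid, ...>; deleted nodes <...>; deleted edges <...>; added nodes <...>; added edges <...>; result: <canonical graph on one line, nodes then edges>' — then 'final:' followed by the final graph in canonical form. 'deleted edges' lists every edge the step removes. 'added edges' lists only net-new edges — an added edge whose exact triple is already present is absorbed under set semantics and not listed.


step 1: rule r1; match: 0->14, 1->2, 2->5, 3->9; deleted nodes 14; deleted edges (14,2,has); (14,5,has); (14,9,has); added nodes 16, 17, 18, 19, 20, 21, 22; added edges (19,2,has); (19,16,has); (19,18,has); (20,5,has); (20,16,has); (20,17,has); (21,9,has); (21,17,has); (21,18,has); (22,16,has); (22,17,has); (22,18,has); result: nodes: 2:pt, 5:pt, 6:pt, 7:pt, 9:pt, 11:pt, 13:F, 15:F, 16:pt, 17:pt, 18:pt, 19:F, 20:F, 21:F, 22:F edges: (13,5,has); (13,6,has); (13,7,hask); (13,11,has); (15,2,has); (15,5,has); (15,7,has); (15,9,hask); (19,2,has); (19,16,has); (19,18,has); (20,5,has); (20,16,has); (20,17,has); (21,9,has); (21,17,has); (21,18,has); (22,16,has); (22,17,has); (22,18,has)
final:
nodes: 2:pt, 5:pt, 6:pt, 7:pt, 9:pt, 11:pt, 13:F, 15:F, 16:pt, 17:pt, 18:pt, 19:F, 20:F, 21:F, 22:F
edges: (13,5,has); (13,6,has); (13,7,hask); (13,11,has); (15,2,has); (15,5,has); (15,7,has); (15,9,hask); (19,2,has); (19,16,has); (19,18,has); (20,5,has); (20,16,has); (20,17,has); (21,9,has); (21,17,has); (21,18,has); (22,16,has); (22,17,has); (22,18,has)


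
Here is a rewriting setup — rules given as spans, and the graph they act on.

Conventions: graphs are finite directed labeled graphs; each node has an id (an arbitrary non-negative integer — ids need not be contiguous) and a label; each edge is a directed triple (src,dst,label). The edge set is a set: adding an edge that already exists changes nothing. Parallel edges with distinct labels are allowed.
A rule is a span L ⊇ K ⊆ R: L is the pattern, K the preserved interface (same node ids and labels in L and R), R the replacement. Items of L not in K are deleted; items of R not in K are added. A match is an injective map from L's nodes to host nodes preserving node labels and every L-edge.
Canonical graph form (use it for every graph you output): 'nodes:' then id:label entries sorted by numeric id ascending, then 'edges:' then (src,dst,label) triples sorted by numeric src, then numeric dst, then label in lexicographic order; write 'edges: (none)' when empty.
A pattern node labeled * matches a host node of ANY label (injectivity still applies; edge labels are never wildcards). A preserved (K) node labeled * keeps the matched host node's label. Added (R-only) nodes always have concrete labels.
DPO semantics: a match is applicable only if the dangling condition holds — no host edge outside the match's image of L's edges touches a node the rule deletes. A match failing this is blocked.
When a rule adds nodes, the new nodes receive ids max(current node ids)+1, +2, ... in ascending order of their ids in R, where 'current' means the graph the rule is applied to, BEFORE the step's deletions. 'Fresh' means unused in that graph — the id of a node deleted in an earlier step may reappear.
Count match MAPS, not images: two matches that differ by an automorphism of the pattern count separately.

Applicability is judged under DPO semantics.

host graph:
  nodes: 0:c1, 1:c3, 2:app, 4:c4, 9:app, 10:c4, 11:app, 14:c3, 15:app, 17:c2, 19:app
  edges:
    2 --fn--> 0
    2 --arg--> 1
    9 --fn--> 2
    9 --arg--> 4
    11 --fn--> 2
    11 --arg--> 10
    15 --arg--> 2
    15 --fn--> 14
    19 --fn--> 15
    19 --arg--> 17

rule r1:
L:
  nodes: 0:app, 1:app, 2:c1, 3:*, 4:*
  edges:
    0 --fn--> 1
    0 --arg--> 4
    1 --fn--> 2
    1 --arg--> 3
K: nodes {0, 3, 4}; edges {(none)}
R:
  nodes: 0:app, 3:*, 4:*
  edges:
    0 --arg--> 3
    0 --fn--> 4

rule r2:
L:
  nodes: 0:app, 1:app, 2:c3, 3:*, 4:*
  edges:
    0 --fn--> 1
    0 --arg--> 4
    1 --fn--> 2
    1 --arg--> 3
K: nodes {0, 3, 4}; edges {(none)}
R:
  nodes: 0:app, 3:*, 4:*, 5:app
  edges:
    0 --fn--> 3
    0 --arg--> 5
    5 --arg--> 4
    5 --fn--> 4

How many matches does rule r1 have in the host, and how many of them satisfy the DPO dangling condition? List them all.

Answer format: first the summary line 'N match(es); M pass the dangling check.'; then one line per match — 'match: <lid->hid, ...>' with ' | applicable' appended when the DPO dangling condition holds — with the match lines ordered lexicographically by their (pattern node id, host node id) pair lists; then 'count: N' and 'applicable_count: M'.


2 match(es); 0 pass the dangling check.
match: 0->9, 1->2, 2->0, 3->1, 4->4
match: 0->11, 1->2, 2->0, 3->1, 4->10
count: 2
applicable_count: 0


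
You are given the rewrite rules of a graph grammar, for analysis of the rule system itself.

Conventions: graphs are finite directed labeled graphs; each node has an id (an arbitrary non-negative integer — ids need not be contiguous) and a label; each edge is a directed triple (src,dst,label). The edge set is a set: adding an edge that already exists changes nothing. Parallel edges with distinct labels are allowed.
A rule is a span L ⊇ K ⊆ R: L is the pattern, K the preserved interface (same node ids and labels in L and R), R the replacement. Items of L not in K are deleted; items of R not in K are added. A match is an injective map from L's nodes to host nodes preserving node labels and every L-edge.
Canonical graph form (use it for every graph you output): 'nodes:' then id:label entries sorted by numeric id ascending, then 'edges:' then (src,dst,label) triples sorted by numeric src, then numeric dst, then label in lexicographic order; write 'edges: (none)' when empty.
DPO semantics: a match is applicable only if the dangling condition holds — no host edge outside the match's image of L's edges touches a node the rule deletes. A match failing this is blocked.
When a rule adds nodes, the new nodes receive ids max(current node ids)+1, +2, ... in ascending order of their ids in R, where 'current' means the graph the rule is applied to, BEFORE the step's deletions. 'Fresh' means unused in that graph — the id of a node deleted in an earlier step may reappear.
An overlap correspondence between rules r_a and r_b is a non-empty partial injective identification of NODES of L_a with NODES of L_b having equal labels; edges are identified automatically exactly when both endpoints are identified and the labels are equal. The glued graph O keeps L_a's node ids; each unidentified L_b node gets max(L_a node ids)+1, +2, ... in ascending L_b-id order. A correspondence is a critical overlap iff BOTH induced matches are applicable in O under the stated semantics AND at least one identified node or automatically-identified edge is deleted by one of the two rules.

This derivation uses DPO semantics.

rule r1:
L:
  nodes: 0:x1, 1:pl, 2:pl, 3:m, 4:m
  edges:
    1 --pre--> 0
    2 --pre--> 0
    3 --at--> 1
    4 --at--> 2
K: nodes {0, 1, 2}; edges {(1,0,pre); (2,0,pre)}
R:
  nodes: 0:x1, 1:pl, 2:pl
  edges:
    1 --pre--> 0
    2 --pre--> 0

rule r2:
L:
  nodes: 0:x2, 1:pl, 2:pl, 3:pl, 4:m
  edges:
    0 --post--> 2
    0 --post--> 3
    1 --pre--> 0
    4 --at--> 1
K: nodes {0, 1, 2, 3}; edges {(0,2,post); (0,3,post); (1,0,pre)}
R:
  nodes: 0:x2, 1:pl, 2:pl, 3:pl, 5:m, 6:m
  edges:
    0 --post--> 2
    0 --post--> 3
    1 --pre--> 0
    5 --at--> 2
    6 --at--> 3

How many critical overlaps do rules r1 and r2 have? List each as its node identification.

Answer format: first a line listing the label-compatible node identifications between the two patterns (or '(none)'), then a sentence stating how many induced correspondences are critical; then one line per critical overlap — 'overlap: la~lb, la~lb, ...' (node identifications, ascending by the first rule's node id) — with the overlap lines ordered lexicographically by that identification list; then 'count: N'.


label-compatible node identifications between L(r1) and L(r2): 1~1, 1~2, 1~3, 2~1, 2~2, 2~3, 3~4, 4~4
6 of the induced correspondences are critical overlaps of r1 and r2.
overlap: 1~1, 2~2, 3~4
overlap: 1~1, 2~3, 3~4
overlap: 1~1, 3~4
overlap: 1~2, 2~1, 4~4
overlap: 1~3, 2~1, 4~4
overlap: 2~1, 4~4
count: 6
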